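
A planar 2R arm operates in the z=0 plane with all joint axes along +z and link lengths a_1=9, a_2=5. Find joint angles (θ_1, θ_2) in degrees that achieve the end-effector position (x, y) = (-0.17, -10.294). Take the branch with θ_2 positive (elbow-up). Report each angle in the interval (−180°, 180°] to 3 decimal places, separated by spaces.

-120.001 90.003

cos θ_2 = (105.9953−9²−5²)/(2·9·5) = -0.0001; θ_2 = 90.0030° (elbow-up)
β = atan2(-10.2940,-0.1700) = -90.9461°; ψ = atan2(5.0000,8.9997) = 29.0553°
θ_1 = β − ψ = -120.0014°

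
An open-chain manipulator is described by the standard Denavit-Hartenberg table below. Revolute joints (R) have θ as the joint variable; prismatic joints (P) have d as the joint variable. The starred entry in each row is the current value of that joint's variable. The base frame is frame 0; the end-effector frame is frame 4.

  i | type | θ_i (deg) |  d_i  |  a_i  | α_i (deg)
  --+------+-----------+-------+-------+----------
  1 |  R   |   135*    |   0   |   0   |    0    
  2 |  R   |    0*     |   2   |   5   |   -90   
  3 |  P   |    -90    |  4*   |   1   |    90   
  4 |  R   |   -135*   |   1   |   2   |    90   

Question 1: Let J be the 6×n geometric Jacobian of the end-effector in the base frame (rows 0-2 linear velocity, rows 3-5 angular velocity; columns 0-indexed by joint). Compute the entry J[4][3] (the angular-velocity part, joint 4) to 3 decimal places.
axis z_3 = (0.7071,-0.7071,0.0000); lever o_n−o_3 = (1.7071,0.2929,-1.4142)
cross product → J_v[:, 3] = (1.0000,1.0000,1.4142)
J_ω[:, 3] = z_3
entry J[4][3] = -0.7071

-0.707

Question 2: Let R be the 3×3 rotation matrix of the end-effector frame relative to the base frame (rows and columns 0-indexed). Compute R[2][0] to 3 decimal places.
-0.707

End-effector x-axis (col 0 of R) = (0.5000,0.5000,-0.7071)
R[2][0] = -0.7071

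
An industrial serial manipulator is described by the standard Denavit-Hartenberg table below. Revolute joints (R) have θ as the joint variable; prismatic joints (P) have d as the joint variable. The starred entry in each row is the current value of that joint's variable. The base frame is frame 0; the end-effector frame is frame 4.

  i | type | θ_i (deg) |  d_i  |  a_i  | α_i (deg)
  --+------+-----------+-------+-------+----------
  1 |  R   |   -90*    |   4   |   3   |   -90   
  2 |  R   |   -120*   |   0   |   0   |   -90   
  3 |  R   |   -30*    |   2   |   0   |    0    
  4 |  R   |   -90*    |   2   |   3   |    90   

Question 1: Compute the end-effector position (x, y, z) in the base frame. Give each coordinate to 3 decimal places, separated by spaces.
2.598 -7.214 4.701

after link 1: o_1 = (0.0000, -3.0000, 4.0000)
after link 2: o_2 = (0.0000, -3.0000, 4.0000)
after link 3: o_3 = (0.0000, -4.7321, 5.0000)
after link 4: o_4 = (2.5981, -7.2141, 4.7010)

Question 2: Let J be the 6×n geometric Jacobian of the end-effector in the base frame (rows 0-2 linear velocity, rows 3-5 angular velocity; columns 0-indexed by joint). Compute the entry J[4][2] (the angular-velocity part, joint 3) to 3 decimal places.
-0.866

axis z_2 = (0.0000,-0.8660,0.5000); lever o_n−o_2 = (2.5981,-4.2141,0.7010)
cross product → J_v[:, 2] = (1.5000,1.2990,2.2500)
J_ω[:, 2] = z_2
entry J[4][2] = -0.8660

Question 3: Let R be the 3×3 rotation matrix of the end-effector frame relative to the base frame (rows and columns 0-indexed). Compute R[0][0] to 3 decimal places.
End-effector x-axis (col 0 of R) = (0.8660,-0.2500,-0.4330)
R[0][0] = 0.8660

0.866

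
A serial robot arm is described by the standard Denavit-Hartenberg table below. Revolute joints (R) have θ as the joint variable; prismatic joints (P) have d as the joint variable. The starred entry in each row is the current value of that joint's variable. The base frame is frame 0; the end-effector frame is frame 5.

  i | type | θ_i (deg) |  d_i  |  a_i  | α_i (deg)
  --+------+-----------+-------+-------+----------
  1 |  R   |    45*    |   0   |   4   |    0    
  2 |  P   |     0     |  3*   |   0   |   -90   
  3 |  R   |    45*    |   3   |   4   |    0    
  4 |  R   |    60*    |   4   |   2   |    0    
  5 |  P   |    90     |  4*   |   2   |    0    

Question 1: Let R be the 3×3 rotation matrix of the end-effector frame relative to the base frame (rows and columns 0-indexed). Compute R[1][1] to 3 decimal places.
0.183

End-effector y-axis (col 1 of R) = (0.1830,0.1830,0.9659)
R[1][1] = 0.1830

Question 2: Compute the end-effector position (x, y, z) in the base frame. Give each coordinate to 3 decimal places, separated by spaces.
after link 1: o_1 = (2.8284, 2.8284, 0.0000)
after link 2: o_2 = (2.8284, 2.8284, 3.0000)
after link 3: o_3 = (2.7071, 6.9497, 0.1716)
after link 4: o_4 = (-0.4873, 9.4121, -1.7603)
after link 5: o_5 = (-4.6818, 10.8746, -1.2426)

-4.682 10.875 -1.243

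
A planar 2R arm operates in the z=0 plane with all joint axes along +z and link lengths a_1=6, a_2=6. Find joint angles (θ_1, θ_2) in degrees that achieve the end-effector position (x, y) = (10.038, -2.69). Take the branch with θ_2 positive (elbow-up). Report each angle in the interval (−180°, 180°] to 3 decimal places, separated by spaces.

cos θ_2 = (107.9975−6²−6²)/(2·6·6) = 0.5000; θ_2 = 60.0023° (elbow-up)
β = atan2(-2.6900,10.0380) = -15.0017°; ψ = atan2(5.1963,8.9998) = 30.0011°
θ_1 = β − ψ = -45.0029°

-45.003 60.002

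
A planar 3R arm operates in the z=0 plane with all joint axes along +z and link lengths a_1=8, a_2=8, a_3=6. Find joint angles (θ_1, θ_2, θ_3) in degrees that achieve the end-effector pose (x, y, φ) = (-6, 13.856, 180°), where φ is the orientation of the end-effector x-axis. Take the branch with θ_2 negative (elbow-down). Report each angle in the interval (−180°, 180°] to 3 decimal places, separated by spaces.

120.003 -60.006 120.003

wrist centre = target − a_3·(cos φ, sin φ) = (0.0000, 13.8560)
cos θ_2 = (191.9887−8²−8²)/(2·8·8) = 0.4999; θ_2 = -60.0058° (elbow-down)
β = atan2(13.8560,0.0000) = 90.0000°; ψ = atan2(-6.9286,11.9993) = -30.0029°
θ_1 = β − ψ = 120.0029°
θ_3 = φ − θ_1 − θ_2 = 120.0029° (wrapped to (-180°,180°])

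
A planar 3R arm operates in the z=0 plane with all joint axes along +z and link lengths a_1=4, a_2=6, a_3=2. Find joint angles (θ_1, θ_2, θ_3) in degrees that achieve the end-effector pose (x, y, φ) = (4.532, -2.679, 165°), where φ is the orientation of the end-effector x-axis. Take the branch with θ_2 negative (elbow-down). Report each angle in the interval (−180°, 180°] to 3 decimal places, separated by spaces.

wrist centre = target − a_3·(cos φ, sin φ) = (6.4639, -3.1966)
cos θ_2 = (51.9999−4²−6²)/(2·4·6) = -0.0000; θ_2 = -90.0002° (elbow-down)
β = atan2(-3.1966,6.4639) = -26.3143°; ψ = atan2(-6.0000,4.0000) = -56.3100°
θ_1 = β − ψ = 29.9958°
θ_3 = φ − θ_1 − θ_2 = -134.9956° (wrapped to (-180°,180°])

29.996 -90.000 -134.996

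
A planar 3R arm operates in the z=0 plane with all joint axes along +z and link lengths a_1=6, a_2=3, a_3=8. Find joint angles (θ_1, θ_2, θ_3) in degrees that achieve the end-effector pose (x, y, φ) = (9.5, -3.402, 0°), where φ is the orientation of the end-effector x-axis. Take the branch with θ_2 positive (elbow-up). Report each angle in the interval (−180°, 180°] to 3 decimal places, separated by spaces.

-90.001 149.998 -59.997

wrist centre = target − a_3·(cos φ, sin φ) = (1.5000, -3.4020)
cos θ_2 = (13.8236−6²−3²)/(2·6·3) = -0.8660; θ_2 = 149.9983° (elbow-up)
β = atan2(-3.4020,1.5000) = -66.2065°; ψ = atan2(1.5001,3.4020) = 23.7948°
θ_1 = β − ψ = -90.0013°
θ_3 = φ − θ_1 − θ_2 = -59.9971° (wrapped to (-180°,180°])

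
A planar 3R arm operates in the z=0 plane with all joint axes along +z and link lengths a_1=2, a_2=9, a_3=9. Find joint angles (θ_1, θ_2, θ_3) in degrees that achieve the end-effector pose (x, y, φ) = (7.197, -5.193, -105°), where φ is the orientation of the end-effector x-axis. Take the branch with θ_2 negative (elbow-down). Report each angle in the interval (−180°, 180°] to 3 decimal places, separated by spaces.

70.342 -59.993 -115.350

wrist centre = target − a_3·(cos φ, sin φ) = (9.5264, 3.5003)
cos θ_2 = (103.0041−2²−9²)/(2·2·9) = 0.5001; θ_2 = -59.9925° (elbow-down)
β = atan2(3.5003,9.5264) = 20.1752°; ψ = atan2(-7.7936,6.5010) = -50.1670°
θ_1 = β − ψ = 70.3422°
θ_3 = φ − θ_1 − θ_2 = -115.3497° (wrapped to (-180°,180°])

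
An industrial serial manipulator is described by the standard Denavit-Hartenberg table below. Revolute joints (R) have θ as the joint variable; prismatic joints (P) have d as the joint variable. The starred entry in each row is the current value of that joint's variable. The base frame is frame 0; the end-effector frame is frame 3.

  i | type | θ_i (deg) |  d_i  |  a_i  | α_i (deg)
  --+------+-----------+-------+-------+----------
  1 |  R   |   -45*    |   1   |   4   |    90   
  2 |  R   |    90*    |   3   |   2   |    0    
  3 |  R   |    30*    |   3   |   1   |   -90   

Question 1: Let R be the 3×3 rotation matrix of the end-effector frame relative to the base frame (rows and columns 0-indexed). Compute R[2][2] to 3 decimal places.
-0.500

End-effector z-axis (col 2 of R) = (-0.6124,0.6124,-0.5000)
R[2][2] = -0.5000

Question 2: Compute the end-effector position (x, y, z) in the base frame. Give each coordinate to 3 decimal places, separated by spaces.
-1.768 -6.718 3.866

after link 1: o_1 = (2.8284, -2.8284, 1.0000)
after link 2: o_2 = (0.7071, -4.9497, 3.0000)
after link 3: o_3 = (-1.7678, -6.7175, 3.8660)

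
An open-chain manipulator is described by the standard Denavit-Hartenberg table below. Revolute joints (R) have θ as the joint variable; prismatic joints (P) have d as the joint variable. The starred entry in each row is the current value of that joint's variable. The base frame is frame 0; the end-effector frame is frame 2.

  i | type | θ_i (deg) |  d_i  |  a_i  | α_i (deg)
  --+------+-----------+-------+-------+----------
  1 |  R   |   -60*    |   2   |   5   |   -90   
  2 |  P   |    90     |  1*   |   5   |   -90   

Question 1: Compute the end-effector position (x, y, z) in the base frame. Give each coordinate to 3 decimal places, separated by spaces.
after link 1: o_1 = (2.5000, -4.3301, 2.0000)
after link 2: o_2 = (3.3660, -3.8301, -3.0000)

3.366 -3.830 -3.000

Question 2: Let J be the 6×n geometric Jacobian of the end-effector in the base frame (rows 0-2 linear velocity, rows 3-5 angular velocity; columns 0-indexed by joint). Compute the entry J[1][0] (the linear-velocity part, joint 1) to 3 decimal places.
axis z_0 = ẑ; lever o_n−o_0 = (3.3660,-3.8301,-3.0000)
cross product → J_v[:, 0] = (3.8301,3.3660,-0.0000)
J_ω[:, 0] = z_0
entry J[1][0] = 3.3660

3.366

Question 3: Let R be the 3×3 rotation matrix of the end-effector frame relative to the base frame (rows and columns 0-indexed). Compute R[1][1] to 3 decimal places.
-0.500

End-effector y-axis (col 1 of R) = (-0.8660,-0.5000,-0.0000)
R[1][1] = -0.5000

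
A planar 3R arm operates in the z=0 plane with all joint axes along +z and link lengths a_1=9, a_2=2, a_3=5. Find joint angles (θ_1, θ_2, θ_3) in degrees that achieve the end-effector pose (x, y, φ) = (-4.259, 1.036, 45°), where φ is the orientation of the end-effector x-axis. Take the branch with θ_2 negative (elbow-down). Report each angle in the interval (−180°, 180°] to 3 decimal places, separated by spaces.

-150.003 -119.996 -45.001

wrist centre = target − a_3·(cos φ, sin φ) = (-7.7945, -2.4995)
cos θ_2 = (67.0024−9²−2²)/(2·9·2) = -0.4999; θ_2 = -119.9955° (elbow-down)
β = atan2(-2.4995,-7.7945) = -162.2201°; ψ = atan2(-1.7321,8.0001) = -12.2167°
θ_1 = β − ψ = -150.0034°
θ_3 = φ − θ_1 − θ_2 = -45.0010° (wrapped to (-180°,180°])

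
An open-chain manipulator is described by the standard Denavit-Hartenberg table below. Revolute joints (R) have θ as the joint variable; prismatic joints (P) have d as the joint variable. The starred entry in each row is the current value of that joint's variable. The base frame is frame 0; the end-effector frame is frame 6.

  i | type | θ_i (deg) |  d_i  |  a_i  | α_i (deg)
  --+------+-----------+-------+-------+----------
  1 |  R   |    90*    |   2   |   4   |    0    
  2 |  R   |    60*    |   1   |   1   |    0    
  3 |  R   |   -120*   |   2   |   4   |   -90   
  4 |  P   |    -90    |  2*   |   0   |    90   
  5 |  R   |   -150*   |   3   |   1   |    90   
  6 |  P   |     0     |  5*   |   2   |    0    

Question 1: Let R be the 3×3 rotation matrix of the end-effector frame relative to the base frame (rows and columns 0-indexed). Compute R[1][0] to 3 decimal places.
-0.433

End-effector x-axis (col 0 of R) = (0.2500,-0.4330,-0.8660)
R[1][0] = -0.4330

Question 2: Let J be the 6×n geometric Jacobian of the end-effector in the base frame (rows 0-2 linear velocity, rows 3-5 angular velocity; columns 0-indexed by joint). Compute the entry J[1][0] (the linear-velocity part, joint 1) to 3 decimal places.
-2.415

axis z_0 = ẑ; lever o_n−o_0 = (-2.4151,9.1830,-0.0981)
cross product → J_v[:, 0] = (-9.1830,-2.4151,0.0000)
J_ω[:, 0] = z_0
entry J[1][0] = -2.4151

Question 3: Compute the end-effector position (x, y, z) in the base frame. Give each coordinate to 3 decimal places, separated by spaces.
after link 1: o_1 = (0.0000, 4.0000, 2.0000)
after link 2: o_2 = (-0.8660, 4.5000, 3.0000)
after link 3: o_3 = (2.5981, 6.5000, 5.0000)
after link 4: o_4 = (1.5981, 8.2321, 5.0000)
after link 5: o_5 = (-0.7500, 6.2990, 4.1340)
after link 6: o_6 = (-2.4151, 9.1830, -0.0981)

-2.415 9.183 -0.098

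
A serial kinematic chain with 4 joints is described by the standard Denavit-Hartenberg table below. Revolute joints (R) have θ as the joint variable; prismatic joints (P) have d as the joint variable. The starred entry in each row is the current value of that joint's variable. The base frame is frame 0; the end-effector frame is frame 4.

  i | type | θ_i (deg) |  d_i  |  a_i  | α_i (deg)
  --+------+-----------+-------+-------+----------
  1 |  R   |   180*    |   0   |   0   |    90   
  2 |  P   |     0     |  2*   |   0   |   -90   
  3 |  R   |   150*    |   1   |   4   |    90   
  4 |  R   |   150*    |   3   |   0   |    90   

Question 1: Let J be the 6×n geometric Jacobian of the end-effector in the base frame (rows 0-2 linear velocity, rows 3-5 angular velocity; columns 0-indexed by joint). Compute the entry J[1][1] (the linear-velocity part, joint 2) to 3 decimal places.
1.000

prismatic axis z_1 = (0.0000,1.0000,0.0000)
J_v[:, 1] = z_1; J_ω[:, 1] = (0,0,0)
entry J[1][1] = 1.0000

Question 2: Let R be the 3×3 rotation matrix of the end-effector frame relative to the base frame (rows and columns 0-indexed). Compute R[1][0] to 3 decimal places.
End-effector x-axis (col 0 of R) = (-0.7500,0.4330,0.5000)
R[1][0] = 0.4330

0.433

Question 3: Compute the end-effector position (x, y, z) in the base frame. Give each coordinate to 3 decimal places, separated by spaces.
1.964 -2.598 1.000

after link 1: o_1 = (0.0000, 0.0000, 0.0000)
after link 2: o_2 = (0.0000, 2.0000, 0.0000)
after link 3: o_3 = (3.4641, -0.0000, 1.0000)
after link 4: o_4 = (1.9641, -2.5981, 1.0000)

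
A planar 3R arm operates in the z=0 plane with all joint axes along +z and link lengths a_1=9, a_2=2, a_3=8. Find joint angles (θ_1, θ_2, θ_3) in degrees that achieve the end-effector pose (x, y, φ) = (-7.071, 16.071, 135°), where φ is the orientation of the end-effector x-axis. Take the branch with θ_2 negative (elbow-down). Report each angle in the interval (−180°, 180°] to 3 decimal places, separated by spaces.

wrist centre = target − a_3·(cos φ, sin φ) = (-1.4141, 10.4141)
cos θ_2 = (110.4542−9²−2²)/(2·9·2) = 0.7071; θ_2 = -45.0036° (elbow-down)
β = atan2(10.4141,-1.4141) = 97.7329°; ψ = atan2(-1.4143,10.4141) = -7.7338°
θ_1 = β − ψ = 105.4668°
θ_3 = φ − θ_1 − θ_2 = 74.5369° (wrapped to (-180°,180°])

105.467 -45.004 74.537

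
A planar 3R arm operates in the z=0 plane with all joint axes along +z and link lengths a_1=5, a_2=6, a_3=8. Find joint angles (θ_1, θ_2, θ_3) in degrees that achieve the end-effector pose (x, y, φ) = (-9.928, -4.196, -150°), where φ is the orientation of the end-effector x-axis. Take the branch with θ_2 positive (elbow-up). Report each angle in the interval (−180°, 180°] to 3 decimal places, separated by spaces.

wrist centre = target − a_3·(cos φ, sin φ) = (-2.9998, -0.1960)
cos θ_2 = (9.0372−5²−6²)/(2·5·6) = -0.8660; θ_2 = 150.0024° (elbow-up)
β = atan2(-0.1960,-2.9998) = -176.2617°; ψ = atan2(2.9998,-0.1963) = 93.7436°
θ_1 = β − ψ = -270.0054°
θ_3 = φ − θ_1 − θ_2 = -29.9971° (wrapped to (-180°,180°])

89.995 150.002 -29.997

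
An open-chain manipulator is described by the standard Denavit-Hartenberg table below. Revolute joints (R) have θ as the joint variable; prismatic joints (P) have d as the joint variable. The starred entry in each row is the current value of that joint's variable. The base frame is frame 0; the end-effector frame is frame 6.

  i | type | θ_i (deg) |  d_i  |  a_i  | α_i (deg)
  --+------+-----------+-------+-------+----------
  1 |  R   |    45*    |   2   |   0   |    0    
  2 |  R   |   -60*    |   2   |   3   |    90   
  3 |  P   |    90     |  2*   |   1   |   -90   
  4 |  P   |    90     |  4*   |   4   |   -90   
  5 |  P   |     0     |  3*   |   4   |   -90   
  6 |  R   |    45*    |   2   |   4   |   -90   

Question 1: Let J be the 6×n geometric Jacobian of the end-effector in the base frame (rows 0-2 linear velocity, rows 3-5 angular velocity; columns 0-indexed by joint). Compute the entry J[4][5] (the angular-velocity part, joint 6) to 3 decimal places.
-0.259

axis z_5 = (0.9659,-0.2588,-0.0000); lever o_n−o_5 = (2.6639,2.2144,2.8284)
cross product → J_v[:, 5] = (-0.7321,-2.7321,2.8284)
J_ω[:, 5] = z_5
entry J[4][5] = -0.2588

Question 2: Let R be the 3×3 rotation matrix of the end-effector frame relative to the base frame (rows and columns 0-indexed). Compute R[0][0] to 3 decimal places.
0.183

End-effector x-axis (col 0 of R) = (0.1830,0.6830,0.7071)
R[0][0] = 0.1830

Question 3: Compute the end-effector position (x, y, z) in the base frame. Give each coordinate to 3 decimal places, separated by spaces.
after link 1: o_1 = (0.0000, 0.0000, 2.0000)
after link 2: o_2 = (2.8978, -0.7765, 4.0000)
after link 3: o_3 = (2.3801, -2.7083, 5.0000)
after link 4: o_4 = (-0.4483, 2.1907, 5.0000)
after link 5: o_5 = (0.5870, 6.0544, 2.0000)
after link 6: o_6 = (3.2509, 8.2688, 4.8284)

3.251 8.269 4.828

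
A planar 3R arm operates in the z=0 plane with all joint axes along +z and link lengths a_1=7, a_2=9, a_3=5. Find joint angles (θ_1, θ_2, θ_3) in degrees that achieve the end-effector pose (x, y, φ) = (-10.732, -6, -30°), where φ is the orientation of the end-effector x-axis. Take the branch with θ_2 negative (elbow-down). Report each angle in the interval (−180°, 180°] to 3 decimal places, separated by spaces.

wrist centre = target − a_3·(cos φ, sin φ) = (-15.0621, -3.5000)
cos θ_2 = (239.1177−7²−9²)/(2·7·9) = 0.8660; θ_2 = -30.0014° (elbow-down)
β = atan2(-3.5000,-15.0621) = -166.9183°; ψ = atan2(-4.5002,14.7941) = -16.9191°
θ_1 = β − ψ = -149.9992°
θ_3 = φ − θ_1 − θ_2 = 150.0006° (wrapped to (-180°,180°])

-149.999 -30.001 150.001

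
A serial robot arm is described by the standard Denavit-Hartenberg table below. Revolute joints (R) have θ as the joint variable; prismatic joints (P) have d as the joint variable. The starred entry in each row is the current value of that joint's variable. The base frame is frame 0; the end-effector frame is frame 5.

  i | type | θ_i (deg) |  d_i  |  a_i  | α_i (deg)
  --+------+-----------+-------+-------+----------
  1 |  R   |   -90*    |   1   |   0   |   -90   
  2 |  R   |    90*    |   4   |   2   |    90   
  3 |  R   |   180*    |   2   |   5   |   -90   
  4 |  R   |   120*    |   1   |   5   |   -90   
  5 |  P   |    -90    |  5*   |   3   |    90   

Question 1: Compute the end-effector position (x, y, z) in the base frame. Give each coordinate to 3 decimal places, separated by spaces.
-0.000 -0.170 -2.830

after link 1: o_1 = (0.0000, 0.0000, 1.0000)
after link 2: o_2 = (4.0000, 0.0000, -1.0000)
after link 3: o_3 = (4.0000, -2.0000, 4.0000)
after link 4: o_4 = (3.0000, 2.3301, 1.5000)
after link 5: o_5 = (-0.0000, -0.1699, -2.8301)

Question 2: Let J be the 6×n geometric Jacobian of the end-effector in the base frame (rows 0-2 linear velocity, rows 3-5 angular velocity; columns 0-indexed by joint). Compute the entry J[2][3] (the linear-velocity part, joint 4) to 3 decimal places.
axis z_3 = (-1.0000,-0.0000,0.0000); lever o_n−o_3 = (-4.0000,1.8301,-6.8301)
cross product → J_v[:, 3] = (0.0000,-6.8301,-1.8301)
J_ω[:, 3] = z_3
entry J[2][3] = -1.8301

-1.830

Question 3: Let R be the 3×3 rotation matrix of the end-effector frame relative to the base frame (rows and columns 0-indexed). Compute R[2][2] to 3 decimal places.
End-effector z-axis (col 2 of R) = (0.0000,-0.8660,0.5000)
R[2][2] = 0.5000

0.500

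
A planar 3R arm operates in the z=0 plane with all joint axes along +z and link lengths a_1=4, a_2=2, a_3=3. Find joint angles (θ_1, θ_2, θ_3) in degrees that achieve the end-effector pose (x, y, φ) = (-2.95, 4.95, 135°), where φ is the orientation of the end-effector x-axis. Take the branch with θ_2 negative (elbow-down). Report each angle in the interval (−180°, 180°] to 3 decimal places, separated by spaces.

135.005 -134.991 134.986

wrist centre = target − a_3·(cos φ, sin φ) = (-0.8287, 2.8287)
cos θ_2 = (8.6881−4²−2²)/(2·4·2) = -0.7070; θ_2 = -134.9906° (elbow-down)
β = atan2(2.8287,-0.8287) = 106.3283°; ψ = atan2(-1.4144,2.5860) = -28.6768°
θ_1 = β − ψ = 135.0051°
θ_3 = φ − θ_1 − θ_2 = 134.9855° (wrapped to (-180°,180°])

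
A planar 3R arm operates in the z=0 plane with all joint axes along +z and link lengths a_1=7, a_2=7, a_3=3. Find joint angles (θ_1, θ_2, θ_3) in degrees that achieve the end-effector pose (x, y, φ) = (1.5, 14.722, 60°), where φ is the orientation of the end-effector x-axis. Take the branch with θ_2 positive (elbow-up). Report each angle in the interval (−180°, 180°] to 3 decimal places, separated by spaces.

59.996 60.007 -60.004

wrist centre = target − a_3·(cos φ, sin φ) = (-0.0000, 12.1239)
cos θ_2 = (146.9895−7²−7²)/(2·7·7) = 0.4999; θ_2 = 60.0071° (elbow-up)
β = atan2(12.1239,-0.0000) = 90.0000°; ψ = atan2(6.0626,10.4993) = 30.0035°
θ_1 = β − ψ = 59.9965°
θ_3 = φ − θ_1 − θ_2 = -60.0035° (wrapped to (-180°,180°])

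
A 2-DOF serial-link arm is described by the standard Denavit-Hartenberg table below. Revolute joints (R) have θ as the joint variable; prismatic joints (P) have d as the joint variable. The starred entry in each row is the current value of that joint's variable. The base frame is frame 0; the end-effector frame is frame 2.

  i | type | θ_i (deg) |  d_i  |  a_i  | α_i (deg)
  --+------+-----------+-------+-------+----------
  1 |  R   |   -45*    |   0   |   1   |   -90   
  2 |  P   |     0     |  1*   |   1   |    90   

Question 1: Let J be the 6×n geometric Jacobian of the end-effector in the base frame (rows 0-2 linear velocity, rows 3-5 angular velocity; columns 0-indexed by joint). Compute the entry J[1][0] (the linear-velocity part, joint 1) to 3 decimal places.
axis z_0 = ẑ; lever o_n−o_0 = (2.1213,-0.7071,0.0000)
cross product → J_v[:, 0] = (0.7071,2.1213,-0.0000)
J_ω[:, 0] = z_0
entry J[1][0] = 2.1213

2.121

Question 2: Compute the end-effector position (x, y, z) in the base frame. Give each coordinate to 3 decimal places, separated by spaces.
2.121 -0.707 0.000

after link 1: o_1 = (0.7071, -0.7071, 0.0000)
after link 2: o_2 = (2.1213, -0.7071, 0.0000)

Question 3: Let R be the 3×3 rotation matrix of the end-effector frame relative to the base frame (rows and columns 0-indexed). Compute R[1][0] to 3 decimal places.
-0.707

End-effector x-axis (col 0 of R) = (0.7071,-0.7071,0.0000)
R[1][0] = -0.7071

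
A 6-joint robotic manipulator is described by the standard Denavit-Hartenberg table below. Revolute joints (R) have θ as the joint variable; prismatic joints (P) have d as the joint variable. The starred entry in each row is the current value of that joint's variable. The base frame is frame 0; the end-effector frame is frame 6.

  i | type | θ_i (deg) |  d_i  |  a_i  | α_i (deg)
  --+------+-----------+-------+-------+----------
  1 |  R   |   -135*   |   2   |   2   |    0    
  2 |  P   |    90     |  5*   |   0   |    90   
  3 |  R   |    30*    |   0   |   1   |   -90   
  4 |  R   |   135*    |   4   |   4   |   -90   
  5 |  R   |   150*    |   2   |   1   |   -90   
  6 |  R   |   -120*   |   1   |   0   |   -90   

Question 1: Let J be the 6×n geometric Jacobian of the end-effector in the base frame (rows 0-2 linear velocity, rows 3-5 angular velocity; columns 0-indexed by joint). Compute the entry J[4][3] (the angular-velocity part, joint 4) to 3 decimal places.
axis z_3 = (-0.3536,0.3536,0.8660); lever o_n−o_3 = (-3.2332,3.8672,2.1427)
cross product → J_v[:, 3] = (-2.5915,-2.0425,-0.2241)
J_ω[:, 3] = z_3
entry J[4][3] = 0.3536

0.354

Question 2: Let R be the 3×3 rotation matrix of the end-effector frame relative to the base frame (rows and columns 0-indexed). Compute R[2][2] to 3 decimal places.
-0.287

End-effector z-axis (col 2 of R) = (-0.3637,-0.8863,-0.2866)
R[2][2] = -0.2866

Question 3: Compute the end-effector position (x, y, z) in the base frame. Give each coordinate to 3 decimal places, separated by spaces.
-4.035 1.841 9.643

after link 1: o_1 = (-1.4142, -1.4142, 2.0000)
after link 2: o_2 = (-1.4142, -1.4142, 7.0000)
after link 3: o_3 = (-0.8018, -2.0266, 7.5000)
after link 4: o_4 = (-1.9481, 3.1197, 9.5499)
after link 5: o_5 = (-3.6954, 2.0009, 8.7160)
after link 6: o_6 = (-4.0350, 1.8406, 9.6427)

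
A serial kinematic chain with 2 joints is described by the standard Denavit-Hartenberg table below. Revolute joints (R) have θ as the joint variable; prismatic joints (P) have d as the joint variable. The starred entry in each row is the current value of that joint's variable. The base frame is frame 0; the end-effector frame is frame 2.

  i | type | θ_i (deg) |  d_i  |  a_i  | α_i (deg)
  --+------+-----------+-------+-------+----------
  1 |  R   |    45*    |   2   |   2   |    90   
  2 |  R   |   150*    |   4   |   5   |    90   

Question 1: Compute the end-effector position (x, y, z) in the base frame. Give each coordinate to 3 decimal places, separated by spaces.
after link 1: o_1 = (1.4142, 1.4142, 2.0000)
after link 2: o_2 = (1.1808, -4.4761, 4.5000)

1.181 -4.476 4.500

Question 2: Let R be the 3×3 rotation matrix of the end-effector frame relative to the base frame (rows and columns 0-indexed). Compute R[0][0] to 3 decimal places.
-0.612

End-effector x-axis (col 0 of R) = (-0.6124,-0.6124,0.5000)
R[0][0] = -0.6124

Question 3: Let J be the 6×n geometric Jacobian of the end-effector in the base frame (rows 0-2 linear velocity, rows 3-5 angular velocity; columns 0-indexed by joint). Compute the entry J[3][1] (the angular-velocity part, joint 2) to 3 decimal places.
0.707

axis z_1 = (0.7071,-0.7071,0.0000); lever o_n−o_1 = (-0.2334,-5.8903,2.5000)
cross product → J_v[:, 1] = (-1.7678,-1.7678,-4.3301)
J_ω[:, 1] = z_1
entry J[3][1] = 0.7071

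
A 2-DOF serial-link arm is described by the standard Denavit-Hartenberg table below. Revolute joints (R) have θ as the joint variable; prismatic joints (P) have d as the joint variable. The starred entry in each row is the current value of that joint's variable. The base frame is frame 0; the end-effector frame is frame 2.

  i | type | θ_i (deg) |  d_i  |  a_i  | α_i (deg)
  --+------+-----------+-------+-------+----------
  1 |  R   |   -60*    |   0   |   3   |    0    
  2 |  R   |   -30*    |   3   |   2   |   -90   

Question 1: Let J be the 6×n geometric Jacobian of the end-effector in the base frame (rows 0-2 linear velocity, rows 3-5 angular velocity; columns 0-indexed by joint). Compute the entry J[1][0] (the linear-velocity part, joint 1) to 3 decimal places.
axis z_0 = ẑ; lever o_n−o_0 = (1.5000,-4.5981,3.0000)
cross product → J_v[:, 0] = (4.5981,1.5000,-0.0000)
J_ω[:, 0] = z_0
entry J[1][0] = 1.5000

1.500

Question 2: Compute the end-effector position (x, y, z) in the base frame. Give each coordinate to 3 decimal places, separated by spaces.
after link 1: o_1 = (1.5000, -2.5981, 0.0000)
after link 2: o_2 = (1.5000, -4.5981, 3.0000)

1.500 -4.598 3.000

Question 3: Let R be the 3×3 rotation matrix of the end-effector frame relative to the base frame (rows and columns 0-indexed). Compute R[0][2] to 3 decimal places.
End-effector z-axis (col 2 of R) = (1.0000,0.0000,0.0000)
R[0][2] = 1.0000

1.000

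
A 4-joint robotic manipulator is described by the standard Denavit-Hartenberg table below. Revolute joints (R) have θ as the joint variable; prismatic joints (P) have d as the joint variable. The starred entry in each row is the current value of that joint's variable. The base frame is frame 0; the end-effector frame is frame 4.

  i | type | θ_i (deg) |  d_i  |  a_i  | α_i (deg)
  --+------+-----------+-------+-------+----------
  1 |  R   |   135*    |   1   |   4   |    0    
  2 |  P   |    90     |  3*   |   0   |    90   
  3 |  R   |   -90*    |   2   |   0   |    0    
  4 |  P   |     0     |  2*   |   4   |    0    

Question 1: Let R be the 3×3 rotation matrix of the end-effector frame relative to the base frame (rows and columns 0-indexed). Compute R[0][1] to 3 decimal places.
-0.707

End-effector y-axis (col 1 of R) = (-0.7071,-0.7071,0.0000)
R[0][1] = -0.7071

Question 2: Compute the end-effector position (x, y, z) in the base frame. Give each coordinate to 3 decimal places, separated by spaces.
-5.657 5.657 0.000

after link 1: o_1 = (-2.8284, 2.8284, 1.0000)
after link 2: o_2 = (-2.8284, 2.8284, 4.0000)
after link 3: o_3 = (-4.2426, 4.2426, 4.0000)
after link 4: o_4 = (-5.6569, 5.6569, 0.0000)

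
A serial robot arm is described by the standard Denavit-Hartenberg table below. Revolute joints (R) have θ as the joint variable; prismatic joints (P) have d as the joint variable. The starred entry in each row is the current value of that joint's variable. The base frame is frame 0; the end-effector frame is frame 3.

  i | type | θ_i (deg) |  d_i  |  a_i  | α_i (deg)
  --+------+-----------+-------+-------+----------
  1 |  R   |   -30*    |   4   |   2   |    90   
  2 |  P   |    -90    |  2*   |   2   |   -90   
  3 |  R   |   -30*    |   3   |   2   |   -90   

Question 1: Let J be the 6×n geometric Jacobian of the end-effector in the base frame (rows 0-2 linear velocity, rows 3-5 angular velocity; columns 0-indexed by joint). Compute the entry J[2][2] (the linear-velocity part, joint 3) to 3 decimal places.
axis z_2 = (0.8660,-0.5000,0.0000); lever o_n−o_2 = (2.0981,-2.3660,-1.7321)
cross product → J_v[:, 2] = (0.8660,1.5000,-1.0000)
J_ω[:, 2] = z_2
entry J[2][2] = -1.0000

-1.000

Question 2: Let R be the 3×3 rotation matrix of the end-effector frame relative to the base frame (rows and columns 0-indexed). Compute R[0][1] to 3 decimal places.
-0.866

End-effector y-axis (col 1 of R) = (-0.8660,0.5000,-0.0000)
R[0][1] = -0.8660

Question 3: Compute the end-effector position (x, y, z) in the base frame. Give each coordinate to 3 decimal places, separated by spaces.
2.830 -5.098 0.268

after link 1: o_1 = (1.7321, -1.0000, 4.0000)
after link 2: o_2 = (0.7321, -2.7321, 2.0000)
after link 3: o_3 = (2.8301, -5.0981, 0.2679)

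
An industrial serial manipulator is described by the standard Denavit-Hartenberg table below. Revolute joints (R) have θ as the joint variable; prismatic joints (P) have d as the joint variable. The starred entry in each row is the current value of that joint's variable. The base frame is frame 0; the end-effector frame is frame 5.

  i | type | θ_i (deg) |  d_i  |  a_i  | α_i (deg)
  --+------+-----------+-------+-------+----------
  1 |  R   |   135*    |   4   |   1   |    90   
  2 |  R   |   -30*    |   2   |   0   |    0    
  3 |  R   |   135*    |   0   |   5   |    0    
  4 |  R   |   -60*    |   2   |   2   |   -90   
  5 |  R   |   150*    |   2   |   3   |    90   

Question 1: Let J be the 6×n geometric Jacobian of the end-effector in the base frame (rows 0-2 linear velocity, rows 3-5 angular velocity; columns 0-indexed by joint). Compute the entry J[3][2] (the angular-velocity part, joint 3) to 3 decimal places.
axis z_2 = (0.7071,0.7071,0.0000); lever o_n−o_2 = (2.5677,-1.8605,5.8209)
cross product → J_v[:, 2] = (4.1160,-4.1160,-3.1312)
J_ω[:, 2] = z_2
entry J[3][2] = 0.7071

0.707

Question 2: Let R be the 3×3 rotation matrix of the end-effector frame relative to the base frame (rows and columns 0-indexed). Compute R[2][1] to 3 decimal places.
End-effector y-axis (col 1 of R) = (0.5000,-0.5000,0.7071)
R[2][1] = 0.7071

0.707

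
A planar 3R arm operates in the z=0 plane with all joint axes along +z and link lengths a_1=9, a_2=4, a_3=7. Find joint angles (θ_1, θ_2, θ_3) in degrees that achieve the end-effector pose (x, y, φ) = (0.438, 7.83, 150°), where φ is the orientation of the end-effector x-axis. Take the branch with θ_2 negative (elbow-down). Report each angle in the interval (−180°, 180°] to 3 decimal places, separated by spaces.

wrist centre = target − a_3·(cos φ, sin φ) = (6.5002, 4.3300)
cos θ_2 = (61.0012−9²−4²)/(2·9·4) = -0.5000; θ_2 = -119.9989° (elbow-down)
β = atan2(4.3300,6.5002) = 33.6690°; ψ = atan2(-3.4641,7.0001) = -26.3295°
θ_1 = β − ψ = 59.9985°
θ_3 = φ − θ_1 − θ_2 = -149.9997° (wrapped to (-180°,180°])

59.999 -119.999 -150.000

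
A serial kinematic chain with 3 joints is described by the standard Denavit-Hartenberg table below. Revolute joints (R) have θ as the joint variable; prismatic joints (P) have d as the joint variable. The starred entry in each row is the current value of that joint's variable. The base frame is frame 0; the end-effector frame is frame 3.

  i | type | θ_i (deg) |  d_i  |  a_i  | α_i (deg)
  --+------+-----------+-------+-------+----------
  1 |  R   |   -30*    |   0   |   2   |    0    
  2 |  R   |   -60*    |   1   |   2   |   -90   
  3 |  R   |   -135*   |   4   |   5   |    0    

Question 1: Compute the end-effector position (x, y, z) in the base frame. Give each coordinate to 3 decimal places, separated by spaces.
5.732 0.536 4.536

after link 1: o_1 = (1.7321, -1.0000, 0.0000)
after link 2: o_2 = (1.7321, -3.0000, 1.0000)
after link 3: o_3 = (5.7321, 0.5355, 4.5355)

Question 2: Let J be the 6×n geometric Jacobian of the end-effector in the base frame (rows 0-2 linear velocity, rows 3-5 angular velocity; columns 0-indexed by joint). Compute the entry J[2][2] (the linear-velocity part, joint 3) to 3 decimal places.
axis z_2 = (1.0000,0.0000,0.0000); lever o_n−o_2 = (4.0000,3.5355,3.5355)
cross product → J_v[:, 2] = (0.0000,-3.5355,3.5355)
J_ω[:, 2] = z_2
entry J[2][2] = 3.5355

3.536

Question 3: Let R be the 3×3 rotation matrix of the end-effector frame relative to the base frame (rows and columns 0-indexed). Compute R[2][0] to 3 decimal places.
End-effector x-axis (col 0 of R) = (-0.0000,0.7071,0.7071)
R[2][0] = 0.7071

0.707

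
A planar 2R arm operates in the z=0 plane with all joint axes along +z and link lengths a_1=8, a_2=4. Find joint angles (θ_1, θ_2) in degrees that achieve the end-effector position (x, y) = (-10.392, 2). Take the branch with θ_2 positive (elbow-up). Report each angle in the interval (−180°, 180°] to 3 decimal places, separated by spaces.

149.998 60.007

cos θ_2 = (111.9937−8²−4²)/(2·8·4) = 0.4999; θ_2 = 60.0065° (elbow-up)
β = atan2(2.0000,-10.3920) = 169.1063°; ψ = atan2(3.4643,9.9996) = 19.1085°
θ_1 = β − ψ = 149.9978°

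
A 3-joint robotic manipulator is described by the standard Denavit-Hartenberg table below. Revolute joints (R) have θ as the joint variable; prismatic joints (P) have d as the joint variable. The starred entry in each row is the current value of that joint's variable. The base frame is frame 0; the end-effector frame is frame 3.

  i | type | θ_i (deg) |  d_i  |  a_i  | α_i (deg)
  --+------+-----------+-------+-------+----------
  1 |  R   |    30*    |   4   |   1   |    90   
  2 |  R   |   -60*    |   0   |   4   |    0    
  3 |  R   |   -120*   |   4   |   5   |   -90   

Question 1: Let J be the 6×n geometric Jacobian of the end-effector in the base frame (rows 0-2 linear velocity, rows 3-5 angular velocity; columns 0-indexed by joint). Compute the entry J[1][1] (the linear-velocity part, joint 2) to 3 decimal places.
1.732

axis z_1 = (0.5000,-0.8660,0.0000); lever o_n−o_1 = (-0.5981,-4.9641,-3.4641)
cross product → J_v[:, 1] = (3.0000,1.7321,-3.0000)
J_ω[:, 1] = z_1
entry J[1][1] = 1.7321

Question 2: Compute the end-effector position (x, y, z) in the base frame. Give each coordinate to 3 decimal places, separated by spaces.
0.268 -4.464 0.536

after link 1: o_1 = (0.8660, 0.5000, 4.0000)
after link 2: o_2 = (2.5981, 1.5000, 0.5359)
after link 3: o_3 = (0.2679, -4.4641, 0.5359)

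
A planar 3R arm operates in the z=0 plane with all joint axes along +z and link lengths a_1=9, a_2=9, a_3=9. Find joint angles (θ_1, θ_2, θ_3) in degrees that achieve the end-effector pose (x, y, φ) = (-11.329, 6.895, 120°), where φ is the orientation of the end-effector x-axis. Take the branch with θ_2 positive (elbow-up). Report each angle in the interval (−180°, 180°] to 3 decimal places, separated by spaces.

wrist centre = target − a_3·(cos φ, sin φ) = (-6.8290, -0.8992)
cos θ_2 = (47.4439−9²−9²)/(2·9·9) = -0.7071; θ_2 = 135.0024° (elbow-up)
β = atan2(-0.8992,-6.8290) = -172.4986°; ψ = atan2(6.3637,2.6358) = 67.5012°
θ_1 = β − ψ = -239.9998°
θ_3 = φ − θ_1 − θ_2 = -135.0026° (wrapped to (-180°,180°])

120.000 135.002 -135.003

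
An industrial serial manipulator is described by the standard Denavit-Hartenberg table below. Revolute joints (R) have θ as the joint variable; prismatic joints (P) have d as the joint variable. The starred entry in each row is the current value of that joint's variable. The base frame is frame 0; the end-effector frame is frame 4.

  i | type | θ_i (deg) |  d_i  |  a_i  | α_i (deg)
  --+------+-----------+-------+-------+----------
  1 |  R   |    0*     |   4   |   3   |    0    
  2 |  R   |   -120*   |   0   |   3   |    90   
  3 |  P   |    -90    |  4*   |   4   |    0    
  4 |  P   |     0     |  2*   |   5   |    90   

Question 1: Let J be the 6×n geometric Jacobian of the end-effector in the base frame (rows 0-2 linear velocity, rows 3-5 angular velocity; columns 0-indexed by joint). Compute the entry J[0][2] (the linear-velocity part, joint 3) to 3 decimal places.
prismatic axis z_2 = (-0.8660,0.5000,0.0000)
J_v[:, 2] = z_2; J_ω[:, 2] = (0,0,0)
entry J[0][2] = -0.8660

-0.866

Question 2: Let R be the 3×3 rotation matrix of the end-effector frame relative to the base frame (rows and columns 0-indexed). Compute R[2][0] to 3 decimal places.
End-effector x-axis (col 0 of R) = (-0.0000,-0.0000,-1.0000)
R[2][0] = -1.0000

-1.000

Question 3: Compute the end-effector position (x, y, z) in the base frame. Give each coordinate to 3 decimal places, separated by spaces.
after link 1: o_1 = (3.0000, 0.0000, 4.0000)
after link 2: o_2 = (1.5000, -2.5981, 4.0000)
after link 3: o_3 = (-1.9641, -0.5981, 0.0000)
after link 4: o_4 = (-3.6962, 0.4019, -5.0000)

-3.696 0.402 -5.000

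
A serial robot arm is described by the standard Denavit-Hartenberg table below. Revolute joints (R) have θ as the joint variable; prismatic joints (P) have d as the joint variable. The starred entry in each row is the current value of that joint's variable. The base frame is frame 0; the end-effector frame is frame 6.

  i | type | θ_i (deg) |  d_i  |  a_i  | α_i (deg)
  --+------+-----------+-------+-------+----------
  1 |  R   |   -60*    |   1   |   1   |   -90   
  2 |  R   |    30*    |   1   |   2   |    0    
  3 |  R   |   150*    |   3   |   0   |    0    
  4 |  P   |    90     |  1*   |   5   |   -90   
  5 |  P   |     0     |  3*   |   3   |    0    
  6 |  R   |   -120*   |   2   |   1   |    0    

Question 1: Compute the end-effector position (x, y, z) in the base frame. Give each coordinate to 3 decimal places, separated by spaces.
after link 1: o_1 = (0.5000, -0.8660, 1.0000)
after link 2: o_2 = (2.2321, -1.8660, 0.0000)
after link 3: o_3 = (4.8301, -0.3660, 0.0000)
after link 4: o_4 = (5.6962, 0.1340, 5.0000)
after link 5: o_5 = (7.1962, -2.4641, 8.0000)
after link 6: o_6 = (8.9462, -3.7631, 7.5000)

8.946 -3.763 7.500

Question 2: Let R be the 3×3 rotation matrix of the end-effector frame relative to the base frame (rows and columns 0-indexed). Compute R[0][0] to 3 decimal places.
End-effector x-axis (col 0 of R) = (0.7500,0.4330,-0.5000)
R[0][0] = 0.7500

0.750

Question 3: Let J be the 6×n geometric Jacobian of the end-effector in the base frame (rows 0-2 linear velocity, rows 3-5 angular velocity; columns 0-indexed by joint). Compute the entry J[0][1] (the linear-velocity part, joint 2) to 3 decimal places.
axis z_1 = (0.8660,0.5000,0.0000); lever o_n−o_1 = (8.4462,-2.8971,6.5000)
cross product → J_v[:, 1] = (3.2500,-5.6292,-6.7321)
J_ω[:, 1] = z_1
entry J[0][1] = 3.2500

3.250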